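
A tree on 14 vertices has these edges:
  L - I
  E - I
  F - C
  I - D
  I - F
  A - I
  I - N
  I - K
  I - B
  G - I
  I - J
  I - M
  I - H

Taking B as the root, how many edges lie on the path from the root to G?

B → I → G — 2 edges.

2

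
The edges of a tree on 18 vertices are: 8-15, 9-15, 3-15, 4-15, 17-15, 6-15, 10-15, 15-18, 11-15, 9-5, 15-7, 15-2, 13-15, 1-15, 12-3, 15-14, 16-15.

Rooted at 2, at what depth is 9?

2

2 – 15 – 9 — 2 edges.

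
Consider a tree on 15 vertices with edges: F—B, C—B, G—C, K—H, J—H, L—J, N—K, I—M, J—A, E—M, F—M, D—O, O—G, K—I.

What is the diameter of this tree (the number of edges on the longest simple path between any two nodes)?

BFS from D reaches L last, at distance 11; BFS from L confirms no node is farther.
Path: D - O - G - C - B - F - M - I - K - H - J - L.

11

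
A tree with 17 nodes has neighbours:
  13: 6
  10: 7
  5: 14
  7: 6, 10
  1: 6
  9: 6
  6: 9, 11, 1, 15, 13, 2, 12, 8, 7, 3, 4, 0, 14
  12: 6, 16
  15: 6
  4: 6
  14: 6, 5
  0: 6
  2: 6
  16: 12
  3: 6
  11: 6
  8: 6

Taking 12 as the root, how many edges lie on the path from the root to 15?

2

Climbing from 15 to the root: 15 – 6 – 12. That's 2 steps.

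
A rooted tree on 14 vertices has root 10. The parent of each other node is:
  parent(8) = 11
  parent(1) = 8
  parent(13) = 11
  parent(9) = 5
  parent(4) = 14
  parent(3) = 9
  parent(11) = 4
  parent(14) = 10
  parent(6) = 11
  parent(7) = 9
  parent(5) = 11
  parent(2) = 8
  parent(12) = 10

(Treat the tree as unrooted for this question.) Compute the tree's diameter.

A longest path is 12-10-14-4-11-5-9-3, with 7 edges.

7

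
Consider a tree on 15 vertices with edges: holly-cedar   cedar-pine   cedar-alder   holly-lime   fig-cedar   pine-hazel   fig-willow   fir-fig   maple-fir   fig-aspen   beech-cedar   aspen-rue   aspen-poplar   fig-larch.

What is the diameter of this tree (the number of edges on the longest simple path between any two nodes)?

5

Starting from maple, a farthest node is hazel at distance 5.
One longest path: maple-fir-fig-cedar-pine-hazel.
So the diameter is 5.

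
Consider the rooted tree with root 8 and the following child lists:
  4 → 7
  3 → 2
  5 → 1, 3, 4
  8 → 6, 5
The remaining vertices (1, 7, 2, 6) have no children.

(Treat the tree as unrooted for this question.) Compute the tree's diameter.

Starting from 7, a farthest node is 2 at distance 4.
One longest path: 7 - 4 - 5 - 3 - 2.
So the diameter is 4.

4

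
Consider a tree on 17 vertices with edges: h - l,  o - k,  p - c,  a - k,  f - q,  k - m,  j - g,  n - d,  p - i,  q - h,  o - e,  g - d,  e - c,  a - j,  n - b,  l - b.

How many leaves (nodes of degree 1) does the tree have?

3

Exactly 3 nodes have a single neighbour: f, i, m.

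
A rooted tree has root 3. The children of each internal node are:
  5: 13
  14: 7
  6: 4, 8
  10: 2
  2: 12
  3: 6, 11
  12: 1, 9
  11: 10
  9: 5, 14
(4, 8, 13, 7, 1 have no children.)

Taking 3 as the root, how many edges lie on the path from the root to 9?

3 → 11 → 10 → 2 → 12 → 9 — 5 edges.

5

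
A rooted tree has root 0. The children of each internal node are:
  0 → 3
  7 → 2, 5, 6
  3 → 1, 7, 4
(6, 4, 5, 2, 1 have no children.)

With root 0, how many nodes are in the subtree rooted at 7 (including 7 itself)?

4

The subtree rooted at 7 contains: 7, 2, 6, 5 — 4 nodes.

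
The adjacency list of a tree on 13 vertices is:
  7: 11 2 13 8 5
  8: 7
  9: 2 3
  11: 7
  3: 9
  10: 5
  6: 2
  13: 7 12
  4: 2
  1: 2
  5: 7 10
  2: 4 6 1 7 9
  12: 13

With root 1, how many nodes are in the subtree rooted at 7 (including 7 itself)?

7

The subtree rooted at 7 contains: 7, 13, 8, 5, 11, 12, 10 — 7 nodes.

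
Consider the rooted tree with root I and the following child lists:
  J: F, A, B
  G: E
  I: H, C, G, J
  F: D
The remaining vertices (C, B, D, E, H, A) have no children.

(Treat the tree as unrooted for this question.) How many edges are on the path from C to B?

C–I–J–B: 3 edges.

3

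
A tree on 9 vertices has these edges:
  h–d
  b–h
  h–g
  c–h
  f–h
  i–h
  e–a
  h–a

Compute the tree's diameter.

3

BFS from e reaches c last, at distance 3; BFS from c confirms no node is farther.
Path: e–a–h–c.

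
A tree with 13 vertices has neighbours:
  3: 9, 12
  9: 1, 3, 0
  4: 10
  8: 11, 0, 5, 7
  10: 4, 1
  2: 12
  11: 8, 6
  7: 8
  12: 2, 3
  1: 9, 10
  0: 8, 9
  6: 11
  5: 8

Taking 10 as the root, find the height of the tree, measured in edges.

A deepest node is 6, reached by 10 – 1 – 9 – 0 – 8 – 11 – 6.
That path has 6 edges, so the height is 6.

6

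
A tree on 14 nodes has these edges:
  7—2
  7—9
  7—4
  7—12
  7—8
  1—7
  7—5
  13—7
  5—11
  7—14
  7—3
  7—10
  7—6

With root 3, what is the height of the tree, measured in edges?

3

The longest root-to-leaf path is 3 – 7 – 5 – 11 (3 edges).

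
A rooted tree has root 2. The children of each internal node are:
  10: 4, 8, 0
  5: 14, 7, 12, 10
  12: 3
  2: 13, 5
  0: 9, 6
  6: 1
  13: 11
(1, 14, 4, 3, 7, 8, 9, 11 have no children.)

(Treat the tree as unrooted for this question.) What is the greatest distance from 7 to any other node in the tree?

The node farthest from 7 is 1, via 7 – 5 – 10 – 0 – 6 – 1 — 5 edges.

5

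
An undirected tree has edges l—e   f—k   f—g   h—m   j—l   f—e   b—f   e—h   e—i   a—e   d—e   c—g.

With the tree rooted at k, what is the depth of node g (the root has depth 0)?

2

Climbing from g to the root: g – f – k. That's 2 steps.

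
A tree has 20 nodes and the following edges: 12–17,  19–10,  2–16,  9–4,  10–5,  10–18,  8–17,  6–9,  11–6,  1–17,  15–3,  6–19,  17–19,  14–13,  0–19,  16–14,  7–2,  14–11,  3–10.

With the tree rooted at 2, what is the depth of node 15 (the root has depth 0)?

8

Path from 2 to 15: 2 – 16 – 14 – 11 – 6 – 19 – 10 – 3 – 15, which has 8 edges.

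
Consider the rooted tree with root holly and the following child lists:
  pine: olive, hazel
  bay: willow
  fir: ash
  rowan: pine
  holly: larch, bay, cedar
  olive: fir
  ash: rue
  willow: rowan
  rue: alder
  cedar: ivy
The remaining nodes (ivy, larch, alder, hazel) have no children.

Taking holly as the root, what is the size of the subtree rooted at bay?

The subtree rooted at bay contains: bay, willow, rowan, pine, hazel, olive, fir, ash, rue, alder — 10 nodes.

10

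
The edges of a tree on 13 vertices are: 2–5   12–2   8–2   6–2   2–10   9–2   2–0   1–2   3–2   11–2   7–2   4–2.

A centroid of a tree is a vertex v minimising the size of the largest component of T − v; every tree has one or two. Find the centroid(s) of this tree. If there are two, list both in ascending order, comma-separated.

Removing 2 splits the tree into components of sizes 1, 1, 1, 1, 1, 1, 1, 1, 1, 1, 1, 1; the largest is 1 ≤ ⌊13/2⌋ = 6.
Every other node leaves some component of size > 6, so the centroid is unique.

2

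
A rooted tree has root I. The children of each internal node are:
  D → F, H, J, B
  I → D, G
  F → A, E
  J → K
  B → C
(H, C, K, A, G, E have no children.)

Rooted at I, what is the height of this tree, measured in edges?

3

K sits deepest: I → D → J → K — 3 edges from the root.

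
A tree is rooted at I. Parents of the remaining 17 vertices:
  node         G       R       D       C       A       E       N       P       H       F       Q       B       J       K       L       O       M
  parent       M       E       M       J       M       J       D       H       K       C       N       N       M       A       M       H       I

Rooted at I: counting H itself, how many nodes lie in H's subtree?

3

Descendants of H (including itself): H, P, O. That's 3.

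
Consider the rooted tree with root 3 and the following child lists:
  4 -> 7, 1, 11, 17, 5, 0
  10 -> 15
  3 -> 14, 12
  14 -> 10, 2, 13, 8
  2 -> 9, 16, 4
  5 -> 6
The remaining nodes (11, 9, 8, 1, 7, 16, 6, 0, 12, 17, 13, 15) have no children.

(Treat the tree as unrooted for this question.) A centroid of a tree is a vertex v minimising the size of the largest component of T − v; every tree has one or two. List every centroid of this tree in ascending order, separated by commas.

If 2 is removed the pieces have sizes 8, 7, 1, 1, all ≤ ⌊18/2⌋ = 9.
Every other node leaves some component of size > 9, so the centroid is unique.

2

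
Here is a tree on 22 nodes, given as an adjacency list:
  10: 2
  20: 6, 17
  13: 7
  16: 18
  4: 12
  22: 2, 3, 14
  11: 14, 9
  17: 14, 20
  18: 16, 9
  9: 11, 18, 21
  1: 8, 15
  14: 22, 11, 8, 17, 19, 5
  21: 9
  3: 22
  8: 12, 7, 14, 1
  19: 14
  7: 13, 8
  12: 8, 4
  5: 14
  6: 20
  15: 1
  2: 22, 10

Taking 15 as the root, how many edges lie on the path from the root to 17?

4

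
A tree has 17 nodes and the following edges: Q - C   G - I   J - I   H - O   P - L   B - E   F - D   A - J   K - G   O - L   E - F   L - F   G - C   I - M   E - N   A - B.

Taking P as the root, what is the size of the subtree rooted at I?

Descendants of I (including itself): I, M, G, C, K, Q. That's 6.

6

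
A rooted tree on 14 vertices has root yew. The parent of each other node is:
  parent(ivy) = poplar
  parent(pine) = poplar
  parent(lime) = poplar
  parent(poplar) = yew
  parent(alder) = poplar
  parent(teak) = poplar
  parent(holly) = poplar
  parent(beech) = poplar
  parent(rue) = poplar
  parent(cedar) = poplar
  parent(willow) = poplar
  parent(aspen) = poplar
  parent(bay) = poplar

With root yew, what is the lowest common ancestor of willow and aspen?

Path willow→root: willow poplar yew; path aspen→root: aspen poplar yew.
First common node: poplar.

poplar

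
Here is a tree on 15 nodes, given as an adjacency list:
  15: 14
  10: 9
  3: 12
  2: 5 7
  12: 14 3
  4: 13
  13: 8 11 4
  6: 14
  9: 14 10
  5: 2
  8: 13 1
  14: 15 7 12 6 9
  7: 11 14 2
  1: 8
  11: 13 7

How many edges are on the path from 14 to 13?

14–7–11–13: 3 edges.

3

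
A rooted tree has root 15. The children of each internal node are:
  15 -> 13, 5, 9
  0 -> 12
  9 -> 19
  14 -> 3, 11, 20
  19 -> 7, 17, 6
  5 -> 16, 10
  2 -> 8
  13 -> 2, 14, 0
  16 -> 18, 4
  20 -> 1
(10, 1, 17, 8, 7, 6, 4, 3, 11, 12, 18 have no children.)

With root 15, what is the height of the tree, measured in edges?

4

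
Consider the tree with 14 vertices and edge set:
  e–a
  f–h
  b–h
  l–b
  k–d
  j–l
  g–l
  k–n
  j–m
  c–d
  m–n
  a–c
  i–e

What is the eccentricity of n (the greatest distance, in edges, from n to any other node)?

6

Distances from n peak at 6, attained at f (i also at distance 6).
n–m–j–l–b–h–f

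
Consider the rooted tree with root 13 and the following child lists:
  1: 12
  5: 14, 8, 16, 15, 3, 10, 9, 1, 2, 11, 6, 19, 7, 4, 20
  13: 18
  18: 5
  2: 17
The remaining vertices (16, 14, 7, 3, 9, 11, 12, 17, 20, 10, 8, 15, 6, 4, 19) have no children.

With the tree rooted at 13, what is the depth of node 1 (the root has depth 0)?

Climbing from 1 to the root: 1–5–18–13. That's 3 steps.

3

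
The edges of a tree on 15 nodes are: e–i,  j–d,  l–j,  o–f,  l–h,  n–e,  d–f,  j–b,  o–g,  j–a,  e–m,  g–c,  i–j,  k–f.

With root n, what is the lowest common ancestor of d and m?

e

Path d→root: d j i e n; path m→root: m e n.
First common node: e.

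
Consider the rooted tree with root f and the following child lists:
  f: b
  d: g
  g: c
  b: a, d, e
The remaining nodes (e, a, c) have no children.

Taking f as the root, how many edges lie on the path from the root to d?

2

Climbing from d to the root: d → b → f. That's 2 steps.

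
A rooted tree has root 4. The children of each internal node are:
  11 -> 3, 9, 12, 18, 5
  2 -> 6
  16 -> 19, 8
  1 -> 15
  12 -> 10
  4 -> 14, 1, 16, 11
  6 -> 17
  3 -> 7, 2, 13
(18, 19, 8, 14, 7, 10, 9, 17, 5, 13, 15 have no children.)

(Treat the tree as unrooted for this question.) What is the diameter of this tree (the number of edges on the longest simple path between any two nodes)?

7

A longest path is 15 - 1 - 4 - 11 - 3 - 2 - 6 - 17, with 7 edges.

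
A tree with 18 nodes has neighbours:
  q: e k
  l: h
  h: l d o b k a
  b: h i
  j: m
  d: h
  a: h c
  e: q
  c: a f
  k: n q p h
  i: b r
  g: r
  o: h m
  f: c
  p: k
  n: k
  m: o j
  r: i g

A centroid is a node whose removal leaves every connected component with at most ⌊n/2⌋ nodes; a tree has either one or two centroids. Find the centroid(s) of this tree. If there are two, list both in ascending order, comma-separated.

h

Delete h: the remaining components have sizes 5, 4, 3, 3, 1, 1. Max 5 ≤ 9, so h is a centroid.
No neighbour of h does as well, so h is the unique centroid.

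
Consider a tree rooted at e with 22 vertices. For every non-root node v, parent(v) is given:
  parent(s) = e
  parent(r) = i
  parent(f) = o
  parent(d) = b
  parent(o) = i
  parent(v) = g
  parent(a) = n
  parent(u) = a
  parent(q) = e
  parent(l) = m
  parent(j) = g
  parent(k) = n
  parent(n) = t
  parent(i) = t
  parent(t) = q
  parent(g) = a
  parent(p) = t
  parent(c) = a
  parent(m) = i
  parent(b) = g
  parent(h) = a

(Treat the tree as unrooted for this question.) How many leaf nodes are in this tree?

The leaves are c, d, f, h, j, k, l, p, r, s, u, v.
That is 12 leaves.

12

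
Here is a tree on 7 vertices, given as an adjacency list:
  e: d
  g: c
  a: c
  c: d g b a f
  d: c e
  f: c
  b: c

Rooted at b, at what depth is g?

Climbing from g to the root: g–c–b. That's 2 steps.

2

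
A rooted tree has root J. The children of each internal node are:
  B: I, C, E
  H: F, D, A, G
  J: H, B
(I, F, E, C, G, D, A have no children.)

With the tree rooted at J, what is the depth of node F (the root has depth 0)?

Climbing from F to the root: F → H → J. That's 2 steps.

2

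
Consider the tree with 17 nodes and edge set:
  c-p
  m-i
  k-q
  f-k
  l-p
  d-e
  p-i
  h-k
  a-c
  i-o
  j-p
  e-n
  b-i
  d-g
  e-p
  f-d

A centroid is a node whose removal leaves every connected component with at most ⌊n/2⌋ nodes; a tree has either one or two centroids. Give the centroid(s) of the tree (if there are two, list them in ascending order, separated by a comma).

p

Delete p: the remaining components have sizes 8, 4, 2, 1, 1. Max 8 ≤ 8, so p is a centroid.
No neighbour of p does as well, so p is the unique centroid.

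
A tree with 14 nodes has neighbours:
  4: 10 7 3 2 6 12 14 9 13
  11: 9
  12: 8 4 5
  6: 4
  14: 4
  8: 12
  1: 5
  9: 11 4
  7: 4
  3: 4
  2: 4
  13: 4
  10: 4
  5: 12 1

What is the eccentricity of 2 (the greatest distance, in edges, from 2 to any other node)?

The node farthest from 2 is 1, via 2–4–12–5–1 — 4 edges.

4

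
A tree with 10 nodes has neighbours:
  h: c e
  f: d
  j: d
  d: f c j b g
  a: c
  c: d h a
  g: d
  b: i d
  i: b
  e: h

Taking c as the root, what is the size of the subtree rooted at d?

6

The subtree rooted at d contains: d, f, j, b, g, i — 6 nodes.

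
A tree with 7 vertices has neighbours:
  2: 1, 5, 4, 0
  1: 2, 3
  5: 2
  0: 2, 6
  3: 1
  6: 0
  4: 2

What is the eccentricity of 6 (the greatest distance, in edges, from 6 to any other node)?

4

The node farthest from 6 is 3, via 6–0–2–1–3 — 4 edges.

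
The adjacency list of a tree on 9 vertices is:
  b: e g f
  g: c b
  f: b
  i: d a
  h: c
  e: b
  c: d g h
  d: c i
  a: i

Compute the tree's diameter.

6

A longest path is a–i–d–c–g–b–e, with 6 edges.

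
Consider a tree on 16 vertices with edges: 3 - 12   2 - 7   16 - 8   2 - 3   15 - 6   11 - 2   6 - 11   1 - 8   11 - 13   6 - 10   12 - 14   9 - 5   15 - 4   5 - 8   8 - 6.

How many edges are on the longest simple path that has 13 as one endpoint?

5

The node farthest from 13 is 9 (14 also at distance 5), via 13-11-6-8-5-9 — 5 edges.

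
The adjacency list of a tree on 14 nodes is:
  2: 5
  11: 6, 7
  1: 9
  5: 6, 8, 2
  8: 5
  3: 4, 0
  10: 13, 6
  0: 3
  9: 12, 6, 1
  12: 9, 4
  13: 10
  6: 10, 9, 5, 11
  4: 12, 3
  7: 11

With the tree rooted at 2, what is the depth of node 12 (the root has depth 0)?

4

Path from 2 to 12: 2 – 5 – 6 – 9 – 12, which has 4 edges.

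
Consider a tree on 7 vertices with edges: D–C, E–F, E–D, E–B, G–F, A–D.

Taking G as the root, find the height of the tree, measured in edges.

4

C sits deepest: G–F–E–D–C — 4 edges from the root.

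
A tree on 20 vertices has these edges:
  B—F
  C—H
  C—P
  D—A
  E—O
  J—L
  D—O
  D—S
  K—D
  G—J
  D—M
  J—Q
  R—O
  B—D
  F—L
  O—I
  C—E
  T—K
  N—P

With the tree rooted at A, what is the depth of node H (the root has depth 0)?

5

A → D → O → E → C → H — 5 edges.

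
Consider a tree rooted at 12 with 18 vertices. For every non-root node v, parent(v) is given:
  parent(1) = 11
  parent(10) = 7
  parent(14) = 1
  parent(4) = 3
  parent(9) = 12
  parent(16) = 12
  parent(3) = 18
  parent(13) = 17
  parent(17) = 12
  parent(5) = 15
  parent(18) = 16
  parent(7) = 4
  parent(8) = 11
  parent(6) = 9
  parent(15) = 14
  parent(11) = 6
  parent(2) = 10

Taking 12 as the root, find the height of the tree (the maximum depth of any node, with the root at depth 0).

The longest root-to-leaf path is 12-16-18-3-4-7-10-2 (7 edges).

7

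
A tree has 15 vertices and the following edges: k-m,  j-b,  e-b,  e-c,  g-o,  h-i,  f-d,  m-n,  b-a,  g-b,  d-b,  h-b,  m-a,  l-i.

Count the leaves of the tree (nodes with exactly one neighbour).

Degree-1 nodes: c, f, j, k, l, n, o — 7 of them.

7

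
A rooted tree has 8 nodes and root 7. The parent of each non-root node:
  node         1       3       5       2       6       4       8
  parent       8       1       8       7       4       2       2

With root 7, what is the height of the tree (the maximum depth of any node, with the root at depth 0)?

4

The longest root-to-leaf path is 7-2-8-1-3 (4 edges).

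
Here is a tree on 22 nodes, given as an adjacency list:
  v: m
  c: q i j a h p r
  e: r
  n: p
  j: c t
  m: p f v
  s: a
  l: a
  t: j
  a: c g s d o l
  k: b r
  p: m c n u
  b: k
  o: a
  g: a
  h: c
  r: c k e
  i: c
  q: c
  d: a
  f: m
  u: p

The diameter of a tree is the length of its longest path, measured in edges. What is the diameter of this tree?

6

A longest path is v - m - p - c - r - k - b, with 6 edges.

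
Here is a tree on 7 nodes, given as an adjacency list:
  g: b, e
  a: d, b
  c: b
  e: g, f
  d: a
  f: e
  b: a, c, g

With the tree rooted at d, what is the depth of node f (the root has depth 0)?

5

Climbing from f to the root: f – e – g – b – a – d. That's 5 steps.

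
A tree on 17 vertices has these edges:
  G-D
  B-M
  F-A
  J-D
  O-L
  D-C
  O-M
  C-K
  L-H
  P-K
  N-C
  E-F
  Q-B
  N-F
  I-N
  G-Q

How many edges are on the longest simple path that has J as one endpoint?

Distances from J peak at 8, attained at H.
J – D – G – Q – B – M – O – L – H

8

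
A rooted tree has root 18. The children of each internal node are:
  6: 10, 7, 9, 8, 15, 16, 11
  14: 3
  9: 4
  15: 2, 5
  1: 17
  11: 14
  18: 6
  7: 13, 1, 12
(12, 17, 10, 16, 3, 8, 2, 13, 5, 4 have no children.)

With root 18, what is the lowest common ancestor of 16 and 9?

Path 16→root: 16 6 18; path 9→root: 9 6 18.
First common node: 6.

6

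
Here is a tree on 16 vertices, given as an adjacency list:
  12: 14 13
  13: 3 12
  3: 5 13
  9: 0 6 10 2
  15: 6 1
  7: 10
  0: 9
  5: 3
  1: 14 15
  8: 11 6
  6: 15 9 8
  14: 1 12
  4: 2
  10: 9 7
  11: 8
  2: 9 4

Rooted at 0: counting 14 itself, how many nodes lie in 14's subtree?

5

14's subtree: {14, 12, 13, 3, 5}, size 5.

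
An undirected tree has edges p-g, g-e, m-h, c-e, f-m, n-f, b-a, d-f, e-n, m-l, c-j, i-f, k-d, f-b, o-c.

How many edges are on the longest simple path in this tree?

6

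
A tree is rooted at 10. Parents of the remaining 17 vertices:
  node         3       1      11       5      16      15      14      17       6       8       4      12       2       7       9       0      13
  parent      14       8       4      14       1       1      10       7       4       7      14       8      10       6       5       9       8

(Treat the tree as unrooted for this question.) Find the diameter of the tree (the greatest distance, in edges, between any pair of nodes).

9

Starting from 15, a farthest node is 0 at distance 9.
One longest path: 15 – 1 – 8 – 7 – 6 – 4 – 14 – 5 – 9 – 0.
So the diameter is 9.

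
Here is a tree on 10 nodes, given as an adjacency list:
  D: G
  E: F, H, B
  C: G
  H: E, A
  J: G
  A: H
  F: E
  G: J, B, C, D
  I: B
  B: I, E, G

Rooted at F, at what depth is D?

4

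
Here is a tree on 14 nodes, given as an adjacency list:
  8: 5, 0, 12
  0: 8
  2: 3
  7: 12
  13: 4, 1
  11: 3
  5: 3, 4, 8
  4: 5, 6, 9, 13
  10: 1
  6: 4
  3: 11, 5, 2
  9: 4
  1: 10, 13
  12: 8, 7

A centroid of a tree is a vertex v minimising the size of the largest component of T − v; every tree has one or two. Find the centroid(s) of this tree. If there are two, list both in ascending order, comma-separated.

Delete 5: the remaining components have sizes 6, 4, 3. Max 6 ≤ 7, so 5 is a centroid.
Every other node leaves some component of size > 7, so the centroid is unique.

5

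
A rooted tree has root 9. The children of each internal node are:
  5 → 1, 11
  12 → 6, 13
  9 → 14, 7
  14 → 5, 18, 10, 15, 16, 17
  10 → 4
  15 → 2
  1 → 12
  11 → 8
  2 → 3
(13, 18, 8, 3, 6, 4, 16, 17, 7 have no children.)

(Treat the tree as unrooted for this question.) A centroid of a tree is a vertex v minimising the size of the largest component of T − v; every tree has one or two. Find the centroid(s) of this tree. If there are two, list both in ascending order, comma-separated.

Delete 14: the remaining components have sizes 7, 3, 2, 2, 1, 1, 1. Max 7 ≤ 9, so 14 is a centroid.
No neighbour of 14 does as well, so 14 is the unique centroid.

14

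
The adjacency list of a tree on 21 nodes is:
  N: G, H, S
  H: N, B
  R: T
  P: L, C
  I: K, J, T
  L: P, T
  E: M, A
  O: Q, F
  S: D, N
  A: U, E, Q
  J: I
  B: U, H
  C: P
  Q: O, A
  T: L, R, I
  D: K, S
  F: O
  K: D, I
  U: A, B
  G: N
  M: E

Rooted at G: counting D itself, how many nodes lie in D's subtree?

The subtree rooted at D contains: D, K, I, J, T, R, L, P, C — 9 nodes.

9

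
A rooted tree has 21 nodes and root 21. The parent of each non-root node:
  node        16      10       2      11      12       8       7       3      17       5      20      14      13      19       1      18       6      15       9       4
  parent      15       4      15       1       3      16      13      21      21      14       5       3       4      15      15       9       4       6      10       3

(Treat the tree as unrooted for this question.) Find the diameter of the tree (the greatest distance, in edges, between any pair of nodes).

8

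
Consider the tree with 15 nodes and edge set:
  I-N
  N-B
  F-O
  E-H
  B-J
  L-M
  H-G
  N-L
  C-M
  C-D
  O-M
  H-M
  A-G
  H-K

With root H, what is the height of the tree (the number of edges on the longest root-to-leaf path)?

A deepest node is J, reached by H – M – L – N – B – J.
That path has 5 edges, so the height is 5.

5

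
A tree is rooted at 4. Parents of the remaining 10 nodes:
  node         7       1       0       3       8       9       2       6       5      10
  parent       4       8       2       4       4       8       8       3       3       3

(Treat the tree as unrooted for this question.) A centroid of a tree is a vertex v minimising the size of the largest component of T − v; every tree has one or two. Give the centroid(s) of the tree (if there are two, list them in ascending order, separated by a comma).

4

Removing 4 splits the tree into components of sizes 5, 4, 1; the largest is 5 ≤ ⌊11/2⌋ = 5.
Every other node leaves some component of size > 5, so the centroid is unique.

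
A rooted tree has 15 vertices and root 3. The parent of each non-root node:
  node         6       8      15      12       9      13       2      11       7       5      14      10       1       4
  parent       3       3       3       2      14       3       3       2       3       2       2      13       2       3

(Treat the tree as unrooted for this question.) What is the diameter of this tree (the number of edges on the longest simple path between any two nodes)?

BFS from 9 reaches 10 last, at distance 5; BFS from 10 confirms no node is farther.
Path: 9-14-2-3-13-10.

5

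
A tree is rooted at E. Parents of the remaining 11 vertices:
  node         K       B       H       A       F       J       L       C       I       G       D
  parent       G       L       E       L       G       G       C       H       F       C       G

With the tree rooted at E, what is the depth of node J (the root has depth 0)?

Climbing from J to the root: J – G – C – H – E. That's 4 steps.

4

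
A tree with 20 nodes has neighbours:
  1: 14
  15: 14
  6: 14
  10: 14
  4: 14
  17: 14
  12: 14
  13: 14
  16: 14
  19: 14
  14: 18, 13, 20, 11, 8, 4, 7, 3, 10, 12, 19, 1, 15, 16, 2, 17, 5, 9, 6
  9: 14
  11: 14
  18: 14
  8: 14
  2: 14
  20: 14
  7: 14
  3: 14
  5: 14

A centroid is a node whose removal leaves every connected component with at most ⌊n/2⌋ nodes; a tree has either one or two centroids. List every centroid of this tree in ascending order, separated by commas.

If 14 is removed the pieces have sizes 1, 1, 1, 1, 1, 1, 1, 1, 1, 1, 1, 1, 1, 1, 1, 1, 1, 1, 1, all ≤ ⌊20/2⌋ = 10.
No neighbour of 14 does as well, so 14 is the unique centroid.

14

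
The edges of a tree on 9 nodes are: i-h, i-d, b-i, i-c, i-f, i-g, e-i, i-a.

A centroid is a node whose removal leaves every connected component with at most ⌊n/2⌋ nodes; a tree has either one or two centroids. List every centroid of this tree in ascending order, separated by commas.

i

If i is removed the pieces have sizes 1, 1, 1, 1, 1, 1, 1, 1, all ≤ ⌊9/2⌋ = 4.
No neighbour of i does as well, so i is the unique centroid.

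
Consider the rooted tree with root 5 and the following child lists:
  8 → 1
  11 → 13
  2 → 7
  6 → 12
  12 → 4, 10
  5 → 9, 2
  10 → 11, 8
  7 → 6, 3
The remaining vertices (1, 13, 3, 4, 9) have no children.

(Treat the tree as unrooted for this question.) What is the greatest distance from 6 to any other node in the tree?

The node farthest from 6 is 13 (1, 9 also at distance 4), via 6–12–10–11–13 — 4 edges.

4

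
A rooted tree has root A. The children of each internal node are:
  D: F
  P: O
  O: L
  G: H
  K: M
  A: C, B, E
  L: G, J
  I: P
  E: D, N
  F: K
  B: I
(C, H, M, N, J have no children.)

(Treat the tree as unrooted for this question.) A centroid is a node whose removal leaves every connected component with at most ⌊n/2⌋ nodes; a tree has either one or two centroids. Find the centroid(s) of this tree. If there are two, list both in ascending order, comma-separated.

A, B

Delete A: the remaining components have sizes 8, 6, 1. Max 8 ≤ 8, so A is a centroid.
B is adjacent to A and is also a centroid (the largest component after removing it is likewise 8).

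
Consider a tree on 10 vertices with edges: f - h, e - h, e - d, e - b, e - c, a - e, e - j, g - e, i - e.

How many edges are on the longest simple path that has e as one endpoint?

The node farthest from e is f, via e-h-f — 2 edges.

2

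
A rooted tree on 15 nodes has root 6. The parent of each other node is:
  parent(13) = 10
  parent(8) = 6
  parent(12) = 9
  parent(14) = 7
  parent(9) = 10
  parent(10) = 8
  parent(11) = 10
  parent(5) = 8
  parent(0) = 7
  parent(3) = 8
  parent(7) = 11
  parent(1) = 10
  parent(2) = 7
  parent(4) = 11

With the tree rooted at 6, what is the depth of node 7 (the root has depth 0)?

Climbing from 7 to the root: 7 – 11 – 10 – 8 – 6. That's 4 steps.

4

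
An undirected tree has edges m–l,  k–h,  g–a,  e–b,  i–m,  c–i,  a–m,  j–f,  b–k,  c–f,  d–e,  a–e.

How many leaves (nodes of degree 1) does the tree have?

The leaves are d, g, h, j, l.
That is 5 leaves.

5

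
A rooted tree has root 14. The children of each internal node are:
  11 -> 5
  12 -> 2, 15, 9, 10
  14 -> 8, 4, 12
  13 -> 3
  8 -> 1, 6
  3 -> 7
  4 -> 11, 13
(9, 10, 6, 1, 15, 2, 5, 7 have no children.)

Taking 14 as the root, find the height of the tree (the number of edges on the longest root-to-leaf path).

7 sits deepest: 14–4–13–3–7 — 4 edges from the root.

4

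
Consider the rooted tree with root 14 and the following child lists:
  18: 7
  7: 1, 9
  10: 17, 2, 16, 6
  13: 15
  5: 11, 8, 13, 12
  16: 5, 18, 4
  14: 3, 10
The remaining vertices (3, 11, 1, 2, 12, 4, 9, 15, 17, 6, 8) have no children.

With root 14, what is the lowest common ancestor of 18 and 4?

Ancestors of 18 (toward the root): 18, 16, 10, 14.
Ancestors of 4: 4, 16, 10, 14.
The deepest node appearing in both lists is 16.

16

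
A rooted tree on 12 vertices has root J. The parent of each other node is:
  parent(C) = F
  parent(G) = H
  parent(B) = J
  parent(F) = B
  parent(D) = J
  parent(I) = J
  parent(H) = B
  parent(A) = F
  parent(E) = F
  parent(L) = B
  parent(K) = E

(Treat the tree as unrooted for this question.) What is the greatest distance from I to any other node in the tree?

5

A farthest node from I is K.
The path I-J-B-F-E-K has 5 edges.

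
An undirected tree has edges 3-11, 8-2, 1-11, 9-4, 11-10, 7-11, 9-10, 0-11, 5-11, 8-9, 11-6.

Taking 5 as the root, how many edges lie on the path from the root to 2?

Path from 5 to 2: 5 → 11 → 10 → 9 → 8 → 2, which has 5 edges.

5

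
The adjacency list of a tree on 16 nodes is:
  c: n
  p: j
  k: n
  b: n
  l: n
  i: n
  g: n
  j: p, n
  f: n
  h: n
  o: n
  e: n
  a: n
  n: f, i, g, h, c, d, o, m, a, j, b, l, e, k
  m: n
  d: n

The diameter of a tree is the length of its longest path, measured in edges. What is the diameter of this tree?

3

A longest path is p – j – n – b, with 3 edges.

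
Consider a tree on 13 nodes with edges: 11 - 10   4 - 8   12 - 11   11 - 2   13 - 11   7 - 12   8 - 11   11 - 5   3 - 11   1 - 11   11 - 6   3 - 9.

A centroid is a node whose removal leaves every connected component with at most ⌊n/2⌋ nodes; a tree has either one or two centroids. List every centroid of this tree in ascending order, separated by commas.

11

Delete 11: the remaining components have sizes 2, 2, 2, 1, 1, 1, 1, 1, 1. Max 2 ≤ 6, so 11 is a centroid.
Every other node leaves some component of size > 6, so the centroid is unique.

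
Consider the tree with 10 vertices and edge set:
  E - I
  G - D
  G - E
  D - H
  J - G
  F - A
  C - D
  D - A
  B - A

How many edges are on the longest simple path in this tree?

A longest path is F - A - D - G - E - I, with 5 edges.

5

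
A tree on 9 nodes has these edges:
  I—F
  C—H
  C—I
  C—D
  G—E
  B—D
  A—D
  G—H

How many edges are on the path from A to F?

4

Walking from A: A–D–C–I–F. Length 4.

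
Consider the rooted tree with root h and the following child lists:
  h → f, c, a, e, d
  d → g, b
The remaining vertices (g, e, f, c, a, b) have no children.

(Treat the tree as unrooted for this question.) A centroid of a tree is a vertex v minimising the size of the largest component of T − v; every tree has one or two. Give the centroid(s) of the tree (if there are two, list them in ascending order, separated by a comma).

Removing h splits the tree into components of sizes 3, 1, 1, 1, 1; the largest is 3 ≤ ⌊8/2⌋ = 4.
Every other node leaves some component of size > 4, so the centroid is unique.

h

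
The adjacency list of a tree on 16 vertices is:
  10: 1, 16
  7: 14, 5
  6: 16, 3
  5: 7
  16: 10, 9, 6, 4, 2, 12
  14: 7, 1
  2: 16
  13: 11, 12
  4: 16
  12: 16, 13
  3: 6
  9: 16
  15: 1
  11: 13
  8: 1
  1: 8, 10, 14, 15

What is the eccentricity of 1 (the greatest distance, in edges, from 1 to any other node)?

5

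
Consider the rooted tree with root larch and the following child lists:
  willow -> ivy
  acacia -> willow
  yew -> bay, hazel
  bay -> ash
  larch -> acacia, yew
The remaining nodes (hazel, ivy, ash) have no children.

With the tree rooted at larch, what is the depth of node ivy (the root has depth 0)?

Climbing from ivy to the root: ivy – willow – acacia – larch. That's 3 steps.

3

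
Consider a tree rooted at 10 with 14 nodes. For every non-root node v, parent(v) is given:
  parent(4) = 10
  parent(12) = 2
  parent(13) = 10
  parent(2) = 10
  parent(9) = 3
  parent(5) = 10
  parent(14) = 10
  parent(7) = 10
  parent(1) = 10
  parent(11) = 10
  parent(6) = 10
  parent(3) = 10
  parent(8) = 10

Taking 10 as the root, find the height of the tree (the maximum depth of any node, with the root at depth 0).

2

A deepest node is 9, reached by 10 – 3 – 9.
That path has 2 edges, so the height is 2.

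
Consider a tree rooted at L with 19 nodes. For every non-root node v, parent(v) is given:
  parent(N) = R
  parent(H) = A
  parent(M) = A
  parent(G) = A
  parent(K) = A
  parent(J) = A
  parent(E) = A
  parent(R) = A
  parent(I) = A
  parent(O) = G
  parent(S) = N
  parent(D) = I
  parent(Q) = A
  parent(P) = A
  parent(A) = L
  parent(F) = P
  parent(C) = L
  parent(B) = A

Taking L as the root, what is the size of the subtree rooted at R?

3

The subtree rooted at R contains: R, N, S — 3 nodes.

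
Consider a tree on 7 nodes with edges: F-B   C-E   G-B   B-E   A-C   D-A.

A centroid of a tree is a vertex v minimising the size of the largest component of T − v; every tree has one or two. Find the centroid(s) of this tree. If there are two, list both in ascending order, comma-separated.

E

Removing E splits the tree into components of sizes 3, 3; the largest is 3 ≤ ⌊7/2⌋ = 3.
Every other node leaves some component of size > 3, so the centroid is unique.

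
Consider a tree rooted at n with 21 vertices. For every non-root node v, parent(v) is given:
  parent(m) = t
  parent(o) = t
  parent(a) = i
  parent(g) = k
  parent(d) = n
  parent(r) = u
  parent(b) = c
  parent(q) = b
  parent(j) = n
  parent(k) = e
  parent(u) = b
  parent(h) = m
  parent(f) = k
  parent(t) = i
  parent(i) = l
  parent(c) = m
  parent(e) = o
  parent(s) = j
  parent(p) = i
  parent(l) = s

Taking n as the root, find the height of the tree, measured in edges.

10

The longest root-to-leaf path is n–j–s–l–i–t–m–c–b–u–r (10 edges).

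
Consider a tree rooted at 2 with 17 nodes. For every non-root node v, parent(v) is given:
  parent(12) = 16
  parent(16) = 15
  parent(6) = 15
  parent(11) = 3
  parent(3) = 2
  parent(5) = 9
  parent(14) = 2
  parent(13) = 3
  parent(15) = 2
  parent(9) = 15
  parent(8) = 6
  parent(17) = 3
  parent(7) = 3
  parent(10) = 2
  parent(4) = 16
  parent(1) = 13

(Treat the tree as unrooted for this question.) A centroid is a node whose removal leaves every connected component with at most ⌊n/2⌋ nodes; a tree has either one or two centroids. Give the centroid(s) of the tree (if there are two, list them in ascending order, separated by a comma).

2

Removing 2 splits the tree into components of sizes 8, 6, 1, 1; the largest is 8 ≤ ⌊17/2⌋ = 8.
Every other node leaves some component of size > 8, so the centroid is unique.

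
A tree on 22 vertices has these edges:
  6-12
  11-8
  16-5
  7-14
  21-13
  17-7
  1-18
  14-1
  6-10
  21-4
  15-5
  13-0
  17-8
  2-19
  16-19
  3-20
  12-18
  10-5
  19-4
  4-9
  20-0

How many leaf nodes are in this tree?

5

The leaves are 2, 3, 9, 11, 15.
That is 5 leaves.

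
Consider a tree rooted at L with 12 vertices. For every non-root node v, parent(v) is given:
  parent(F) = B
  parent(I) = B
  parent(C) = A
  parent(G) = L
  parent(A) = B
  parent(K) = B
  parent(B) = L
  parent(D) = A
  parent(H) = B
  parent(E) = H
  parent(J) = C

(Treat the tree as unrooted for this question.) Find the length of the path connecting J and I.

4

The path is J – C – A – B – I, which has 4 edges.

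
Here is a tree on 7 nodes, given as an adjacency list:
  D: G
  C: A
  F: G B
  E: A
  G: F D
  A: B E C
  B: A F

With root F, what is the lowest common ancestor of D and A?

F

Path D→root: D G F; path A→root: A B F.
First common node: F.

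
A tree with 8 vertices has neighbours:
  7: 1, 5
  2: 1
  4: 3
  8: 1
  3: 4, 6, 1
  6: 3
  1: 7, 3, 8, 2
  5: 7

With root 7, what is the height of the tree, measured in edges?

6 sits deepest: 7–1–3–6 — 3 edges from the root.

3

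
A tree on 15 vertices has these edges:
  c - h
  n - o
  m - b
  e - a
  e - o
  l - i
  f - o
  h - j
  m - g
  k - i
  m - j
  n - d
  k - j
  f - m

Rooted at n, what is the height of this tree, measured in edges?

A deepest node is l, reached by n – o – f – m – j – k – i – l.
That path has 7 edges, so the height is 7.

7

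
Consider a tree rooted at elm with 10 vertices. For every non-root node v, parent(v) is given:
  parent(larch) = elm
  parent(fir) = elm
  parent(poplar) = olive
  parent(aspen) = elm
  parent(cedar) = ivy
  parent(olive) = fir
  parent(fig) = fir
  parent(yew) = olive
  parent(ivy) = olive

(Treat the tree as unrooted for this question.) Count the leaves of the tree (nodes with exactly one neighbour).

Exactly 6 nodes have a single neighbour: aspen, cedar, fig, larch, poplar, yew.

6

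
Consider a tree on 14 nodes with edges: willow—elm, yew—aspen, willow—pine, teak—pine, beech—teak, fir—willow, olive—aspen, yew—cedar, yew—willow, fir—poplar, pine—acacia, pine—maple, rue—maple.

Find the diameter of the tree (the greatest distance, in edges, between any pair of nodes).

6

A longest path is rue-maple-pine-willow-yew-aspen-olive, with 6 edges.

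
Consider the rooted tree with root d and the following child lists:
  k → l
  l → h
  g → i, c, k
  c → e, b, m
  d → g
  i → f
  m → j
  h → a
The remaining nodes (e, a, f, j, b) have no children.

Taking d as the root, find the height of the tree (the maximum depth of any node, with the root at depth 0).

5

The longest root-to-leaf path is d – g – k – l – h – a (5 edges).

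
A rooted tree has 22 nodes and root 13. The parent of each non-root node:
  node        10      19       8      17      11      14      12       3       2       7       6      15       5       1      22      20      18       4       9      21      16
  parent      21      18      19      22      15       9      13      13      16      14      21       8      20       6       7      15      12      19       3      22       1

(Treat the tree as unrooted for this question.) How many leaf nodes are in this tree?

6

The leaves are 2, 4, 5, 10, 11, 17.
That is 6 leaves.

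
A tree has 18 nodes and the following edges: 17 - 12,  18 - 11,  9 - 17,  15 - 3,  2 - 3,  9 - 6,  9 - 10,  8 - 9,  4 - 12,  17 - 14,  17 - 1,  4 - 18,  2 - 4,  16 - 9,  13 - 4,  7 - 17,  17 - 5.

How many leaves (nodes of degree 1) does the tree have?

11

The leaves are 1, 5, 6, 7, 8, 10, 11, 13, 14, 15, 16.
That is 11 leaves.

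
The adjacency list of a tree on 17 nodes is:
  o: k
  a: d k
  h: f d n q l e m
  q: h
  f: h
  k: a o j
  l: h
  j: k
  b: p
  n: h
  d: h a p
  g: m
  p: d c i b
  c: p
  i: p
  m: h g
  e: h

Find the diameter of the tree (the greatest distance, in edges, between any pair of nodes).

6

A longest path is g – m – h – d – a – k – j, with 6 edges.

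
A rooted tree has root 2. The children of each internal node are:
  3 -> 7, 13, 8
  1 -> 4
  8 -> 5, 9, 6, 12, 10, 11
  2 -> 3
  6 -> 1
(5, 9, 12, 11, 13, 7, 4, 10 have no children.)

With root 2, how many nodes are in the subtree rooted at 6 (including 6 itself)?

6's subtree: {6, 1, 4}, size 3.

3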